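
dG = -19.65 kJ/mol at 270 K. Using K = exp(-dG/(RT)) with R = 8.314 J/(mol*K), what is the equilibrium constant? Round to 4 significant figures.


dG is in kJ/mol; multiply by 1000 to match R in J/(mol*K).
RT = 8.314 * 270 = 2244.78 J/mol
exponent = -dG*1000 / (RT) = -(-19.65*1000) / 2244.78 = 8.75364178
K = exp(8.75364178)
K = 6333.7121, rounded to 4 significant figures:

6334


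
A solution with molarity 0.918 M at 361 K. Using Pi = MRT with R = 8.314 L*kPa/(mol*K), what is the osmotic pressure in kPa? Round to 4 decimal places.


Osmotic pressure (van't Hoff): Pi = M*R*T.
RT = 8.314 * 361 = 3001.354
Pi = 0.918 * 3001.354
Pi = 2755.242972 kPa, rounded to 4 dp:

2755.2430 kPa


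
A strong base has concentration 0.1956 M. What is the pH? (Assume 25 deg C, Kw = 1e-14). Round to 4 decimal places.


A strong base dissociates completely, so [OH-] equals the given concentration.
pOH = -log10([OH-]) = -log10(0.1956) = 0.708631
pH = 14 - pOH = 14 - 0.708631
pH = 13.291369, rounded to 4 dp:

13.2914


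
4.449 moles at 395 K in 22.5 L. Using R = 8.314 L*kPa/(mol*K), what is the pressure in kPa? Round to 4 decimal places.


PV = nRT, solve for P = nRT / V.
nRT = 4.449 * 8.314 * 395 = 14610.6495
P = 14610.6495 / 22.5
P = 649.3622 kPa, rounded to 4 dp:

649.3622 kPa


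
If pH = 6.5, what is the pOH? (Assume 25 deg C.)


At 25 deg C, pH + pOH = 14.
pOH = 14 - pH = 14 - 6.5
pOH = 7.5:

7.50


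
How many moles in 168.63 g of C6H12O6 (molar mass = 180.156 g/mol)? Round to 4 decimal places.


n = mass / M
n = 168.63 / 180.156
n = 0.93602211 mol, rounded to 4 dp:

0.9360 mol


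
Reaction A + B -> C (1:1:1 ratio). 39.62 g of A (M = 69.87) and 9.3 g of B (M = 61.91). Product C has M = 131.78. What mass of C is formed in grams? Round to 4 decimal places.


Find moles of each reactant; the smaller value is the limiting reagent in a 1:1:1 reaction, so moles_C equals moles of the limiter.
n_A = mass_A / M_A = 39.62 / 69.87 = 0.567053 mol
n_B = mass_B / M_B = 9.3 / 61.91 = 0.150218 mol
Limiting reagent: B (smaller), n_limiting = 0.150218 mol
mass_C = n_limiting * M_C = 0.150218 * 131.78
mass_C = 19.79572804 g, rounded to 4 dp:

19.7957 g


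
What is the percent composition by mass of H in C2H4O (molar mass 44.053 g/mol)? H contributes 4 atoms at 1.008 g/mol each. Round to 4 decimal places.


pct = 100 * (n_elem * M_elem) / M_total
mass_contribution = 4 * 1.008 = 4.032 g/mol
pct = 100 * 4.032 / 44.053
pct = 9.15261163 %, rounded to 4 dp:

9.1526 %


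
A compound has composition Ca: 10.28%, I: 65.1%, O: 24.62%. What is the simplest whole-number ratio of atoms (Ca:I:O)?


Assume 100 g of compound, divide each mass% by atomic mass to get moles, then normalize by the smallest to get a raw atom ratio.
Moles per 100 g: Ca: 10.28/40.078 = 0.2565, I: 65.1/126.904 = 0.513, O: 24.62/15.999 = 1.5388
Raw ratio (divide by min = 0.2565): Ca: 1.0, I: 2.0, O: 5.999
Multiply by 1 to clear fractions: Ca: 1.0 ~= 1, I: 2.0 ~= 2, O: 5.999 ~= 6
Reduce by GCD to get the simplest whole-number ratio:

1:2:6


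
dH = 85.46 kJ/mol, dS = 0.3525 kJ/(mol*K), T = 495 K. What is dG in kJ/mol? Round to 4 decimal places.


Gibbs: dG = dH - T*dS (consistent units, dS already in kJ/(mol*K)).
T*dS = 495 * 0.3525 = 174.4875
dG = 85.46 - (174.4875)
dG = -89.0275 kJ/mol, rounded to 4 dp:

-89.0275 kJ/mol


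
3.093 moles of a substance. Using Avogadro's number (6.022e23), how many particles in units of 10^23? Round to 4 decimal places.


N = n * NA, then divide by 1e23 for the requested units.
N / 1e23 = n * 6.022
N / 1e23 = 3.093 * 6.022
N / 1e23 = 18.626046, rounded to 4 dp:

18.6260


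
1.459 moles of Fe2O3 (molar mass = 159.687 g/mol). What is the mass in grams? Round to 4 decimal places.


mass = n * M
mass = 1.459 * 159.687
mass = 232.983333 g, rounded to 4 dp:

232.9833 g


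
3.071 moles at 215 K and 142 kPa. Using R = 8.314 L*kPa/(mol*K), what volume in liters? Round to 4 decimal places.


PV = nRT, solve for V = nRT / P.
nRT = 3.071 * 8.314 * 215 = 5489.4432
V = 5489.4432 / 142
V = 38.6580507 L, rounded to 4 dp:

38.6581 L


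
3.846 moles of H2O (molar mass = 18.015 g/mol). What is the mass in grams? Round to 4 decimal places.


mass = n * M
mass = 3.846 * 18.015
mass = 69.28569 g, rounded to 4 dp:

69.2857 g


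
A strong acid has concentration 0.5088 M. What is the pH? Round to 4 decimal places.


A strong acid dissociates completely, so [H+] equals the given concentration.
pH = -log10([H+]) = -log10(0.5088)
pH = 0.2934529, rounded to 4 dp:

0.2935


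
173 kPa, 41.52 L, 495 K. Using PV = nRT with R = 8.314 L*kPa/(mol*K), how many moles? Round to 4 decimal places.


PV = nRT, solve for n = PV / (RT).
PV = 173 * 41.52 = 7182.96
RT = 8.314 * 495 = 4115.43
n = 7182.96 / 4115.43
n = 1.7453729 mol, rounded to 4 dp:

1.7454 mol


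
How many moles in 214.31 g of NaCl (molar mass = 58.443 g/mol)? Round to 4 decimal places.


n = mass / M
n = 214.31 / 58.443
n = 3.66699177 mol, rounded to 4 dp:

3.6670 mol


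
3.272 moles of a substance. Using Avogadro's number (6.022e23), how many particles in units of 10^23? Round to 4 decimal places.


N = n * NA, then divide by 1e23 for the requested units.
N / 1e23 = n * 6.022
N / 1e23 = 3.272 * 6.022
N / 1e23 = 19.703984, rounded to 4 dp:

19.7040


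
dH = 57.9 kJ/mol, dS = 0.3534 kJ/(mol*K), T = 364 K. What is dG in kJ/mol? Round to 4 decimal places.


Gibbs: dG = dH - T*dS (consistent units, dS already in kJ/(mol*K)).
T*dS = 364 * 0.3534 = 128.6376
dG = 57.9 - (128.6376)
dG = -70.7376 kJ/mol, rounded to 4 dp:

-70.7376 kJ/mol


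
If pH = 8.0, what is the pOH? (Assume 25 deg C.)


At 25 deg C, pH + pOH = 14.
pOH = 14 - pH = 14 - 8.0
pOH = 6.0:

6.00


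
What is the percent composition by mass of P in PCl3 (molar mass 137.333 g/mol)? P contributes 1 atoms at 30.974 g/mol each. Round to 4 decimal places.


pct = 100 * (n_elem * M_elem) / M_total
mass_contribution = 1 * 30.974 = 30.974 g/mol
pct = 100 * 30.974 / 137.333
pct = 22.55393824 %, rounded to 4 dp:

22.5539 %


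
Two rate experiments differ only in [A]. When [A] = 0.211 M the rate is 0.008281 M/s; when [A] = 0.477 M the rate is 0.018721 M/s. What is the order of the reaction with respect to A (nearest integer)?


Rate is proportional to [A]^n, so rate2/rate1 = ([A]2/[A]1)^n. Take logs to solve for n.
rate2/rate1 = 0.018721 / 0.008281 = 2.2607
[A]2/[A]1 = 0.477 / 0.211 = 2.2607
n = ln(2.2607) / ln(2.2607) = 1.0
Nearest integer order:

1


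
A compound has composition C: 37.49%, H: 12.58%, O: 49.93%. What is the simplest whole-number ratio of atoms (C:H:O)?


Assume 100 g of compound, divide each mass% by atomic mass to get moles, then normalize by the smallest to get a raw atom ratio.
Moles per 100 g: C: 37.49/12.011 = 3.1213, H: 12.58/1.008 = 12.4802, O: 49.93/15.999 = 3.1208
Raw ratio (divide by min = 3.1208): C: 1.0, H: 3.999, O: 1.0
Multiply by 1 to clear fractions: C: 1.0 ~= 1, H: 3.999 ~= 4, O: 1.0 ~= 1
Reduce by GCD to get the simplest whole-number ratio:

1:4:1


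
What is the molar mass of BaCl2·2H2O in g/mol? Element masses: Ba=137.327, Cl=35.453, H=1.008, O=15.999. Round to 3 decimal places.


M = sum(count * atomic_mass) over atoms.
M = 1*137.327 + 2*35.453 + 4*1.008 + 2*15.999
M = 137.327 + 70.906 + 4.032 + 31.998
M = 244.263 g/mol, rounded to 3 dp:

244.263 g/mol


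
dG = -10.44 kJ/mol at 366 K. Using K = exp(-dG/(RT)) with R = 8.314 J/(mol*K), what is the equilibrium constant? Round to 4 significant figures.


dG is in kJ/mol; multiply by 1000 to match R in J/(mol*K).
RT = 8.314 * 366 = 3042.924 J/mol
exponent = -dG*1000 / (RT) = -(-10.44*1000) / 3042.924 = 3.43091053
K = exp(3.43091053)
K = 30.90477, rounded to 4 significant figures:

30.90


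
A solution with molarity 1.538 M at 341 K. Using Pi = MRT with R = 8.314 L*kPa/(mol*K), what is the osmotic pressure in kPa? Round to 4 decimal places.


Osmotic pressure (van't Hoff): Pi = M*R*T.
RT = 8.314 * 341 = 2835.074
Pi = 1.538 * 2835.074
Pi = 4360.343812 kPa, rounded to 4 dp:

4360.3438 kPa


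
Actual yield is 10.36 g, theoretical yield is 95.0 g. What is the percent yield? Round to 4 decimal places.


% yield = 100 * actual / theoretical
% yield = 100 * 10.36 / 95.0
% yield = 10.90526316 %, rounded to 4 dp:

10.9053 %


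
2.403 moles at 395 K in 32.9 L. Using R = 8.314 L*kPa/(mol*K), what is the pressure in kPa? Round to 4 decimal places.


PV = nRT, solve for P = nRT / V.
nRT = 2.403 * 8.314 * 395 = 7891.5241
P = 7891.5241 / 32.9
P = 239.86395441 kPa, rounded to 4 dp:

239.8640 kPa


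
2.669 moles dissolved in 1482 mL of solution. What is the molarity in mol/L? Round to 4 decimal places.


Convert volume to liters: V_L = V_mL / 1000.
V_L = 1482 / 1000 = 1.482 L
M = n / V_L = 2.669 / 1.482
M = 1.80094467 mol/L, rounded to 4 dp:

1.8009 mol/L


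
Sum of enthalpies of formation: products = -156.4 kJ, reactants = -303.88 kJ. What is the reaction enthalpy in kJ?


dH_rxn = sum(dH_f products) - sum(dH_f reactants)
dH_rxn = -156.4 - (-303.88)
dH_rxn = 147.48 kJ:

147.48 kJ


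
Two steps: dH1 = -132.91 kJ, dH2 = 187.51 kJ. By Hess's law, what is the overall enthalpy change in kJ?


Hess's law: enthalpy is a state function, so add the step enthalpies.
dH_total = dH1 + dH2 = -132.91 + (187.51)
dH_total = 54.6 kJ:

54.60 kJ


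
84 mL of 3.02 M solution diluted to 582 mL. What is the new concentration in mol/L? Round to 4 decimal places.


Dilution: M1*V1 = M2*V2, solve for M2.
M2 = M1*V1 / V2
M2 = 3.02 * 84 / 582
M2 = 253.68 / 582
M2 = 0.43587629 mol/L, rounded to 4 dp:

0.4359 mol/L


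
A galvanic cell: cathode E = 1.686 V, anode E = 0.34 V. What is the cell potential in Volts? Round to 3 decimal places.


Standard cell potential: E_cell = E_cathode - E_anode.
E_cell = 1.686 - (0.34)
E_cell = 1.346 V, rounded to 3 dp:

1.346 V


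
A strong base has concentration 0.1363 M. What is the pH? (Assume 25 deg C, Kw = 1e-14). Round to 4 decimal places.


A strong base dissociates completely, so [OH-] equals the given concentration.
pOH = -log10([OH-]) = -log10(0.1363) = 0.865504
pH = 14 - pOH = 14 - 0.865504
pH = 13.134496, rounded to 4 dp:

13.1345


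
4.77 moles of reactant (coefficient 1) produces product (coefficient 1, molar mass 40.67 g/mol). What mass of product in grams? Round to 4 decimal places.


Use the coefficient ratio to convert reactant moles to product moles, then multiply by the product's molar mass.
moles_P = moles_R * (coeff_P / coeff_R) = 4.77 * (1/1) = 4.77
mass_P = moles_P * M_P = 4.77 * 40.67
mass_P = 193.9959 g, rounded to 4 dp:

193.9959 g


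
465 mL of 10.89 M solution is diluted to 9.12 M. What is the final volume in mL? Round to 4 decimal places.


Dilution: M1*V1 = M2*V2, solve for V2.
V2 = M1*V1 / M2
V2 = 10.89 * 465 / 9.12
V2 = 5063.85 / 9.12
V2 = 555.24671053 mL, rounded to 4 dp:

555.2467 mL


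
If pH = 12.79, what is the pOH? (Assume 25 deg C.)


At 25 deg C, pH + pOH = 14.
pOH = 14 - pH = 14 - 12.79
pOH = 1.21:

1.21


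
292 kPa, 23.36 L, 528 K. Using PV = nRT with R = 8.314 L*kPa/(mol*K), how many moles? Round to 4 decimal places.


PV = nRT, solve for n = PV / (RT).
PV = 292 * 23.36 = 6821.12
RT = 8.314 * 528 = 4389.792
n = 6821.12 / 4389.792
n = 1.5538595 mol, rounded to 4 dp:

1.5539 mol


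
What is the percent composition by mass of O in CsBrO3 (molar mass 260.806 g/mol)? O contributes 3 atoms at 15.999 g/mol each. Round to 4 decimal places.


pct = 100 * (n_elem * M_elem) / M_total
mass_contribution = 3 * 15.999 = 47.997 g/mol
pct = 100 * 47.997 / 260.806
pct = 18.40333428 %, rounded to 4 dp:

18.4033 %


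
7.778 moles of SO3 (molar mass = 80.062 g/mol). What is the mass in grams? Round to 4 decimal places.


mass = n * M
mass = 7.778 * 80.062
mass = 622.722236 g, rounded to 4 dp:

622.7222 g


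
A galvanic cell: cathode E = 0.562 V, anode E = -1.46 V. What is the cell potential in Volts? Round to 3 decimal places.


Standard cell potential: E_cell = E_cathode - E_anode.
E_cell = 0.562 - (-1.46)
E_cell = 2.022 V, rounded to 3 dp:

2.022 V


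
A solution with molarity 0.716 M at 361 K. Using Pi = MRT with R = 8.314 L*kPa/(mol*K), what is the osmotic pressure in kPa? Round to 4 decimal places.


Osmotic pressure (van't Hoff): Pi = M*R*T.
RT = 8.314 * 361 = 3001.354
Pi = 0.716 * 3001.354
Pi = 2148.969464 kPa, rounded to 4 dp:

2148.9695 kPa


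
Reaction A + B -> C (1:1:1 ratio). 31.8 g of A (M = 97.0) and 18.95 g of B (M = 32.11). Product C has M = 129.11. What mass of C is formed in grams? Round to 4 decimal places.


Find moles of each reactant; the smaller value is the limiting reagent in a 1:1:1 reaction, so moles_C equals moles of the limiter.
n_A = mass_A / M_A = 31.8 / 97.0 = 0.327835 mol
n_B = mass_B / M_B = 18.95 / 32.11 = 0.590159 mol
Limiting reagent: A (smaller), n_limiting = 0.327835 mol
mass_C = n_limiting * M_C = 0.327835 * 129.11
mass_C = 42.32677685 g, rounded to 4 dp:

42.3268 g


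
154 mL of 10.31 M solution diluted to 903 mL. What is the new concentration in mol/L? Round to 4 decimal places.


Dilution: M1*V1 = M2*V2, solve for M2.
M2 = M1*V1 / V2
M2 = 10.31 * 154 / 903
M2 = 1587.74 / 903
M2 = 1.75829457 mol/L, rounded to 4 dp:

1.7583 mol/L


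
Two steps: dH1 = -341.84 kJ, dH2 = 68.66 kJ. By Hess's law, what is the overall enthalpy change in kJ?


Hess's law: enthalpy is a state function, so add the step enthalpies.
dH_total = dH1 + dH2 = -341.84 + (68.66)
dH_total = -273.18 kJ:

-273.18 kJ


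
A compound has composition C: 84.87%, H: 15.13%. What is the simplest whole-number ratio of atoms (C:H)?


Assume 100 g of compound, divide each mass% by atomic mass to get moles, then normalize by the smallest to get a raw atom ratio.
Moles per 100 g: C: 84.87/12.011 = 7.066, H: 15.13/1.008 = 15.0099
Raw ratio (divide by min = 7.066): C: 1.0, H: 2.124
Multiply by 8 to clear fractions: C: 8.0 ~= 8, H: 16.994 ~= 17
Reduce by GCD to get the simplest whole-number ratio:

8:17


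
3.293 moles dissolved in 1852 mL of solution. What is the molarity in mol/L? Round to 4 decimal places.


Convert volume to liters: V_L = V_mL / 1000.
V_L = 1852 / 1000 = 1.852 L
M = n / V_L = 3.293 / 1.852
M = 1.77807775 mol/L, rounded to 4 dp:

1.7781 mol/L


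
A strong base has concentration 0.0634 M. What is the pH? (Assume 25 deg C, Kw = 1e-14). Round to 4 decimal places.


A strong base dissociates completely, so [OH-] equals the given concentration.
pOH = -log10([OH-]) = -log10(0.0634) = 1.197911
pH = 14 - pOH = 14 - 1.197911
pH = 12.802089, rounded to 4 dp:

12.8021


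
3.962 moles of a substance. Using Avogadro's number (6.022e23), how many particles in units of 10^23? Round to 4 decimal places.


N = n * NA, then divide by 1e23 for the requested units.
N / 1e23 = n * 6.022
N / 1e23 = 3.962 * 6.022
N / 1e23 = 23.859164, rounded to 4 dp:

23.8592


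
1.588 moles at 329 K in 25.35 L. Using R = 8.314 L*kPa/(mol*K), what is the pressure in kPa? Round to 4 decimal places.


PV = nRT, solve for P = nRT / V.
nRT = 1.588 * 8.314 * 329 = 4343.6659
P = 4343.6659 / 25.35
P = 171.34776726 kPa, rounded to 4 dp:

171.3478 kPa


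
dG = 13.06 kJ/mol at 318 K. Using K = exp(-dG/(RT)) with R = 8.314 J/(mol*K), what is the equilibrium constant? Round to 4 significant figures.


dG is in kJ/mol; multiply by 1000 to match R in J/(mol*K).
RT = 8.314 * 318 = 2643.852 J/mol
exponent = -dG*1000 / (RT) = -(13.06*1000) / 2643.852 = -4.93976213
K = exp(-4.93976213)
K = 0.0071563004, rounded to 4 significant figures:

0.007156


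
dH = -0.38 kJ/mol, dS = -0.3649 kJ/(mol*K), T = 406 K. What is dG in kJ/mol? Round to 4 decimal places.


Gibbs: dG = dH - T*dS (consistent units, dS already in kJ/(mol*K)).
T*dS = 406 * -0.3649 = -148.1494
dG = -0.38 - (-148.1494)
dG = 147.7694 kJ/mol, rounded to 4 dp:

147.7694 kJ/mol


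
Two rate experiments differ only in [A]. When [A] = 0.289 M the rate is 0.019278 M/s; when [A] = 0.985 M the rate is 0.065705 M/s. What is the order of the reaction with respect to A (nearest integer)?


Rate is proportional to [A]^n, so rate2/rate1 = ([A]2/[A]1)^n. Take logs to solve for n.
rate2/rate1 = 0.065705 / 0.019278 = 3.4083
[A]2/[A]1 = 0.985 / 0.289 = 3.4083
n = ln(3.4083) / ln(3.4083) = 1.0
Nearest integer order:

1


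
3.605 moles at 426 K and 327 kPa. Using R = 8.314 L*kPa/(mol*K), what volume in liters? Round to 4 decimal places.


PV = nRT, solve for V = nRT / P.
nRT = 3.605 * 8.314 * 426 = 12768.0592
V = 12768.0592 / 327
V = 39.0460526 L, rounded to 4 dp:

39.0461 L


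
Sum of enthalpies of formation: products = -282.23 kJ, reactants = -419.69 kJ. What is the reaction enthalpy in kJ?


dH_rxn = sum(dH_f products) - sum(dH_f reactants)
dH_rxn = -282.23 - (-419.69)
dH_rxn = 137.46 kJ:

137.46 kJ


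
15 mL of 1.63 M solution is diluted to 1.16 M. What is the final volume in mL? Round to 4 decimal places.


Dilution: M1*V1 = M2*V2, solve for V2.
V2 = M1*V1 / M2
V2 = 1.63 * 15 / 1.16
V2 = 24.45 / 1.16
V2 = 21.07758621 mL, rounded to 4 dp:

21.0776 mL


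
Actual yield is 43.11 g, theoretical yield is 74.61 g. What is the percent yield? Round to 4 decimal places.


% yield = 100 * actual / theoretical
% yield = 100 * 43.11 / 74.61
% yield = 57.78045838 %, rounded to 4 dp:

57.7805 %


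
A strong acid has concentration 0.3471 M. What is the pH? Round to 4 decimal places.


A strong acid dissociates completely, so [H+] equals the given concentration.
pH = -log10([H+]) = -log10(0.3471)
pH = 0.45954539, rounded to 4 dp:

0.4595


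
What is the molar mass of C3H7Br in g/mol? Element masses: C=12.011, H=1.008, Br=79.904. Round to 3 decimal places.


M = sum(count * atomic_mass) over atoms.
M = 3*12.011 + 7*1.008 + 1*79.904
M = 36.033 + 7.056 + 79.904
M = 122.993 g/mol, rounded to 3 dp:

122.993 g/mol


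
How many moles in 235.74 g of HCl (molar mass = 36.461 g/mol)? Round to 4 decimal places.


n = mass / M
n = 235.74 / 36.461
n = 6.46553852 mol, rounded to 4 dp:

6.4655 mol


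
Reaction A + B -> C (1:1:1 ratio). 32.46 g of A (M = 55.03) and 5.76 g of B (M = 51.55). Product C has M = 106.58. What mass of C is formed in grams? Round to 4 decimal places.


Find moles of each reactant; the smaller value is the limiting reagent in a 1:1:1 reaction, so moles_C equals moles of the limiter.
n_A = mass_A / M_A = 32.46 / 55.03 = 0.58986 mol
n_B = mass_B / M_B = 5.76 / 51.55 = 0.111736 mol
Limiting reagent: B (smaller), n_limiting = 0.111736 mol
mass_C = n_limiting * M_C = 0.111736 * 106.58
mass_C = 11.90882288 g, rounded to 4 dp:

11.9088 g


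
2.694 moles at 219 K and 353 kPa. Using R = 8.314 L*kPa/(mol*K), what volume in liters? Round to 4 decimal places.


PV = nRT, solve for V = nRT / P.
nRT = 2.694 * 8.314 * 219 = 4905.1436
V = 4905.1436 / 353
V = 13.89559093 L, rounded to 4 dp:

13.8956 L


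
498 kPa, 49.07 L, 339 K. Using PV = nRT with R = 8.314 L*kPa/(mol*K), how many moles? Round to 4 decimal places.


PV = nRT, solve for n = PV / (RT).
PV = 498 * 49.07 = 24436.86
RT = 8.314 * 339 = 2818.446
n = 24436.86 / 2818.446
n = 8.6703311 mol, rounded to 4 dp:

8.6703 mol


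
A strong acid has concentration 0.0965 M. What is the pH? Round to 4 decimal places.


A strong acid dissociates completely, so [H+] equals the given concentration.
pH = -log10([H+]) = -log10(0.0965)
pH = 1.01547269, rounded to 4 dp:

1.0155


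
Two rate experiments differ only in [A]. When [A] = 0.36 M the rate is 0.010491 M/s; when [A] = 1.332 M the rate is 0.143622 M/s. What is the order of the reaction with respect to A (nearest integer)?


Rate is proportional to [A]^n, so rate2/rate1 = ([A]2/[A]1)^n. Take logs to solve for n.
rate2/rate1 = 0.143622 / 0.010491 = 13.69
[A]2/[A]1 = 1.332 / 0.36 = 3.7
n = ln(13.69) / ln(3.7) = 2.0
Nearest integer order:

2


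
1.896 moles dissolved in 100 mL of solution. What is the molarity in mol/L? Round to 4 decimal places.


Convert volume to liters: V_L = V_mL / 1000.
V_L = 100 / 1000 = 0.1 L
M = n / V_L = 1.896 / 0.1
M = 18.96 mol/L, rounded to 4 dp:

18.9600 mol/L


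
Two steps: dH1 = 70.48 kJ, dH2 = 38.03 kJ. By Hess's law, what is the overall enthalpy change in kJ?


Hess's law: enthalpy is a state function, so add the step enthalpies.
dH_total = dH1 + dH2 = 70.48 + (38.03)
dH_total = 108.51 kJ:

108.51 kJ


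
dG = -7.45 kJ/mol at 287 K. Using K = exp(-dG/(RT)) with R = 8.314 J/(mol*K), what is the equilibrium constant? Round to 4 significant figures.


dG is in kJ/mol; multiply by 1000 to match R in J/(mol*K).
RT = 8.314 * 287 = 2386.118 J/mol
exponent = -dG*1000 / (RT) = -(-7.45*1000) / 2386.118 = 3.12222614
K = exp(3.12222614)
K = 22.69685, rounded to 4 significant figures:

22.70


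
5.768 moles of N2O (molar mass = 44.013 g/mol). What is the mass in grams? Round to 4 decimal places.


mass = n * M
mass = 5.768 * 44.013
mass = 253.866984 g, rounded to 4 dp:

253.8670 g


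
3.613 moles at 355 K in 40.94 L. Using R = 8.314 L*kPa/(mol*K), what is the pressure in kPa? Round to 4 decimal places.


PV = nRT, solve for P = nRT / V.
nRT = 3.613 * 8.314 * 355 = 10663.6611
P = 10663.6611 / 40.94
P = 260.47047142 kPa, rounded to 4 dp:

260.4705 kPa


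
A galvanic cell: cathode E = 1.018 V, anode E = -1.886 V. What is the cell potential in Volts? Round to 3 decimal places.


Standard cell potential: E_cell = E_cathode - E_anode.
E_cell = 1.018 - (-1.886)
E_cell = 2.904 V, rounded to 3 dp:

2.904 V


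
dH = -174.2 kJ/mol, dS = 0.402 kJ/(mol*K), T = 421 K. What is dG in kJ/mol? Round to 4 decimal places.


Gibbs: dG = dH - T*dS (consistent units, dS already in kJ/(mol*K)).
T*dS = 421 * 0.402 = 169.242
dG = -174.2 - (169.242)
dG = -343.442 kJ/mol, rounded to 4 dp:

-343.4420 kJ/mol


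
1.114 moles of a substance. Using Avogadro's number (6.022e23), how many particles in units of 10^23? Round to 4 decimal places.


N = n * NA, then divide by 1e23 for the requested units.
N / 1e23 = n * 6.022
N / 1e23 = 1.114 * 6.022
N / 1e23 = 6.708508, rounded to 4 dp:

6.7085


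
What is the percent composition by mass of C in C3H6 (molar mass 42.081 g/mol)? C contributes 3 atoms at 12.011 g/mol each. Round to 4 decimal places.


pct = 100 * (n_elem * M_elem) / M_total
mass_contribution = 3 * 12.011 = 36.033 g/mol
pct = 100 * 36.033 / 42.081
pct = 85.62771797 %, rounded to 4 dp:

85.6277 %


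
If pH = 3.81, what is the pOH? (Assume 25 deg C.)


At 25 deg C, pH + pOH = 14.
pOH = 14 - pH = 14 - 3.81
pOH = 10.19:

10.19


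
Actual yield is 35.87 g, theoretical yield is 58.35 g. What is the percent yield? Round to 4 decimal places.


% yield = 100 * actual / theoretical
% yield = 100 * 35.87 / 58.35
% yield = 61.47386461 %, rounded to 4 dp:

61.4739 %


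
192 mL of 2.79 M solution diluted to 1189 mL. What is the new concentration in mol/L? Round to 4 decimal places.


Dilution: M1*V1 = M2*V2, solve for M2.
M2 = M1*V1 / V2
M2 = 2.79 * 192 / 1189
M2 = 535.68 / 1189
M2 = 0.45052986 mol/L, rounded to 4 dp:

0.4505 mol/L


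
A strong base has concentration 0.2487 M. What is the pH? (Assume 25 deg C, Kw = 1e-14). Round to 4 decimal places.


A strong base dissociates completely, so [OH-] equals the given concentration.
pOH = -log10([OH-]) = -log10(0.2487) = 0.604324
pH = 14 - pOH = 14 - 0.604324
pH = 13.395676, rounded to 4 dp:

13.3957


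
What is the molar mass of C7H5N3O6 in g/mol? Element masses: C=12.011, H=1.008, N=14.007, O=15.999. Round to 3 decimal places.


M = sum(count * atomic_mass) over atoms.
M = 7*12.011 + 5*1.008 + 3*14.007 + 6*15.999
M = 84.077 + 5.04 + 42.021 + 95.994
M = 227.132 g/mol, rounded to 3 dp:

227.132 g/mol


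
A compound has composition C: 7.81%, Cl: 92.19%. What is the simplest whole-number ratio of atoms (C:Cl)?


Assume 100 g of compound, divide each mass% by atomic mass to get moles, then normalize by the smallest to get a raw atom ratio.
Moles per 100 g: C: 7.81/12.011 = 0.6502, Cl: 92.19/35.453 = 2.6003
Raw ratio (divide by min = 0.6502): C: 1.0, Cl: 3.999
Multiply by 1 to clear fractions: C: 1.0 ~= 1, Cl: 3.999 ~= 4
Reduce by GCD to get the simplest whole-number ratio:

1:4


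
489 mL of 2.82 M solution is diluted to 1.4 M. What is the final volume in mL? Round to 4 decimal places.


Dilution: M1*V1 = M2*V2, solve for V2.
V2 = M1*V1 / M2
V2 = 2.82 * 489 / 1.4
V2 = 1378.98 / 1.4
V2 = 984.98571429 mL, rounded to 4 dp:

984.9857 mL


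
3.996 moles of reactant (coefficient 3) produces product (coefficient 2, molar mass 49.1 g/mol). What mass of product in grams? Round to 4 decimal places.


Use the coefficient ratio to convert reactant moles to product moles, then multiply by the product's molar mass.
moles_P = moles_R * (coeff_P / coeff_R) = 3.996 * (2/3) = 2.664
mass_P = moles_P * M_P = 2.664 * 49.1
mass_P = 130.8024 g, rounded to 4 dp:

130.8024 g


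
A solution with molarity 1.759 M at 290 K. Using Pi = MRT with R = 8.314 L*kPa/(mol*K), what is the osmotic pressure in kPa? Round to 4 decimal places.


Osmotic pressure (van't Hoff): Pi = M*R*T.
RT = 8.314 * 290 = 2411.06
Pi = 1.759 * 2411.06
Pi = 4241.05454 kPa, rounded to 4 dp:

4241.0545 kPa


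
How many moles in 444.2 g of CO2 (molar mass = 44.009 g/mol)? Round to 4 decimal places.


n = mass / M
n = 444.2 / 44.009
n = 10.09338999 mol, rounded to 4 dp:

10.0934 mol


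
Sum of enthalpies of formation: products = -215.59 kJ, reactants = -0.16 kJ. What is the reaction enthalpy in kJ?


dH_rxn = sum(dH_f products) - sum(dH_f reactants)
dH_rxn = -215.59 - (-0.16)
dH_rxn = -215.43 kJ:

-215.43 kJ


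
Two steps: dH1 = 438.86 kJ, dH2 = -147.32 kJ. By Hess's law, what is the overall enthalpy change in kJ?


Hess's law: enthalpy is a state function, so add the step enthalpies.
dH_total = dH1 + dH2 = 438.86 + (-147.32)
dH_total = 291.54 kJ:

291.54 kJ


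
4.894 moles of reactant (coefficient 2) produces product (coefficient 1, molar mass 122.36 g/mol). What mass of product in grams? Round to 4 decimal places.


Use the coefficient ratio to convert reactant moles to product moles, then multiply by the product's molar mass.
moles_P = moles_R * (coeff_P / coeff_R) = 4.894 * (1/2) = 2.447
mass_P = moles_P * M_P = 2.447 * 122.36
mass_P = 299.41492 g, rounded to 4 dp:

299.4149 g


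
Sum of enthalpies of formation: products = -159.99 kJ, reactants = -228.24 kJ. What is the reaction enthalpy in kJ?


dH_rxn = sum(dH_f products) - sum(dH_f reactants)
dH_rxn = -159.99 - (-228.24)
dH_rxn = 68.25 kJ:

68.25 kJ


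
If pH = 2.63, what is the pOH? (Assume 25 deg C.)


At 25 deg C, pH + pOH = 14.
pOH = 14 - pH = 14 - 2.63
pOH = 11.37:

11.37


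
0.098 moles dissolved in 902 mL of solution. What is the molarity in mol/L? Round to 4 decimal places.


Convert volume to liters: V_L = V_mL / 1000.
V_L = 902 / 1000 = 0.902 L
M = n / V_L = 0.098 / 0.902
M = 0.10864745 mol/L, rounded to 4 dp:

0.1086 mol/L


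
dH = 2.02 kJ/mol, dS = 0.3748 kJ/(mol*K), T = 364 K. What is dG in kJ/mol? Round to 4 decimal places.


Gibbs: dG = dH - T*dS (consistent units, dS already in kJ/(mol*K)).
T*dS = 364 * 0.3748 = 136.4272
dG = 2.02 - (136.4272)
dG = -134.4072 kJ/mol, rounded to 4 dp:

-134.4072 kJ/mol


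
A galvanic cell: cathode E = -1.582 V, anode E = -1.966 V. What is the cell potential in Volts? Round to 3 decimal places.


Standard cell potential: E_cell = E_cathode - E_anode.
E_cell = -1.582 - (-1.966)
E_cell = 0.384 V, rounded to 3 dp:

0.384 V


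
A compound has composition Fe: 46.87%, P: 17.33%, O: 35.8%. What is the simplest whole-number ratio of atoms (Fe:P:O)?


Assume 100 g of compound, divide each mass% by atomic mass to get moles, then normalize by the smallest to get a raw atom ratio.
Moles per 100 g: Fe: 46.87/55.845 = 0.8393, P: 17.33/30.974 = 0.5595, O: 35.8/15.999 = 2.2376
Raw ratio (divide by min = 0.5595): Fe: 1.5, P: 1.0, O: 3.999
Multiply by 2 to clear fractions: Fe: 3.0 ~= 3, P: 2.0 ~= 2, O: 7.999 ~= 8
Reduce by GCD to get the simplest whole-number ratio:

3:2:8


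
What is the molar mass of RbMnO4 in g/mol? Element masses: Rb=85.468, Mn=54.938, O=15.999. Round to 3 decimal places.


M = sum(count * atomic_mass) over atoms.
M = 1*85.468 + 1*54.938 + 4*15.999
M = 85.468 + 54.938 + 63.996
M = 204.402 g/mol, rounded to 3 dp:

204.402 g/mol


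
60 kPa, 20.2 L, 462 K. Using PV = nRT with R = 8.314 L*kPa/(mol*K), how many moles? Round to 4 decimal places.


PV = nRT, solve for n = PV / (RT).
PV = 60 * 20.2 = 1212.0
RT = 8.314 * 462 = 3841.068
n = 1212.0 / 3841.068
n = 0.31553724 mol, rounded to 4 dp:

0.3155 mol


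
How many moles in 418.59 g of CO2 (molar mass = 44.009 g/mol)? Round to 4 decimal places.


n = mass / M
n = 418.59 / 44.009
n = 9.51146356 mol, rounded to 4 dp:

9.5115 mol


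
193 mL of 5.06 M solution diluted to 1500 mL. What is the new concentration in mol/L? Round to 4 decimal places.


Dilution: M1*V1 = M2*V2, solve for M2.
M2 = M1*V1 / V2
M2 = 5.06 * 193 / 1500
M2 = 976.58 / 1500
M2 = 0.65105333 mol/L, rounded to 4 dp:

0.6511 mol/L


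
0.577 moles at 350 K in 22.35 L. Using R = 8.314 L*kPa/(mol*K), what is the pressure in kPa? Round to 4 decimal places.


PV = nRT, solve for P = nRT / V.
nRT = 0.577 * 8.314 * 350 = 1679.0123
P = 1679.0123 / 22.35
P = 75.12359284 kPa, rounded to 4 dp:

75.1236 kPa


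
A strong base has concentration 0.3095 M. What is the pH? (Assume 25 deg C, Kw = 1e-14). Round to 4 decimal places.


A strong base dissociates completely, so [OH-] equals the given concentration.
pOH = -log10([OH-]) = -log10(0.3095) = 0.509339
pH = 14 - pOH = 14 - 0.509339
pH = 13.490661, rounded to 4 dp:

13.4907


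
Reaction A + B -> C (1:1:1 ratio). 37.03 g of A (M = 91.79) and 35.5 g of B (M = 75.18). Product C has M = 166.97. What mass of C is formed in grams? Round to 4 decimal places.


Find moles of each reactant; the smaller value is the limiting reagent in a 1:1:1 reaction, so moles_C equals moles of the limiter.
n_A = mass_A / M_A = 37.03 / 91.79 = 0.403421 mol
n_B = mass_B / M_B = 35.5 / 75.18 = 0.4722 mol
Limiting reagent: A (smaller), n_limiting = 0.403421 mol
mass_C = n_limiting * M_C = 0.403421 * 166.97
mass_C = 67.35920437 g, rounded to 4 dp:

67.3592 g


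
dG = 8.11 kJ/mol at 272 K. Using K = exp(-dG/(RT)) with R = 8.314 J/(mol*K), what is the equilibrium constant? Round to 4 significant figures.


dG is in kJ/mol; multiply by 1000 to match R in J/(mol*K).
RT = 8.314 * 272 = 2261.408 J/mol
exponent = -dG*1000 / (RT) = -(8.11*1000) / 2261.408 = -3.5862613
K = exp(-3.5862613)
K = 0.027701705, rounded to 4 significant figures:

0.02770


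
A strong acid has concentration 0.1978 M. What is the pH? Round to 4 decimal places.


A strong acid dissociates completely, so [H+] equals the given concentration.
pH = -log10([H+]) = -log10(0.1978)
pH = 0.70377371, rounded to 4 dp:

0.7038


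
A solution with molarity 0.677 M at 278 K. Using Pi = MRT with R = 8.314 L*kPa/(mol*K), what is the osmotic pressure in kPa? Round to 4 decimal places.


Osmotic pressure (van't Hoff): Pi = M*R*T.
RT = 8.314 * 278 = 2311.292
Pi = 0.677 * 2311.292
Pi = 1564.744684 kPa, rounded to 4 dp:

1564.7447 kPa


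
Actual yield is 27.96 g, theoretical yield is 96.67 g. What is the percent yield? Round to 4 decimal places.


% yield = 100 * actual / theoretical
% yield = 100 * 27.96 / 96.67
% yield = 28.92314058 %, rounded to 4 dp:

28.9231 %


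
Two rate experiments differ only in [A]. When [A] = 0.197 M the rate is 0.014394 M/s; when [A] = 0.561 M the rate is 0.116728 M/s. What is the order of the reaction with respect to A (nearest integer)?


Rate is proportional to [A]^n, so rate2/rate1 = ([A]2/[A]1)^n. Take logs to solve for n.
rate2/rate1 = 0.116728 / 0.014394 = 8.1095
[A]2/[A]1 = 0.561 / 0.197 = 2.8477
n = ln(8.1095) / ln(2.8477) = 2.0
Nearest integer order:

2


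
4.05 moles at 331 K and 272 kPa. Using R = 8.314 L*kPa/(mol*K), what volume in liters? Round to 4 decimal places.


PV = nRT, solve for V = nRT / P.
nRT = 4.05 * 8.314 * 331 = 11145.3327
V = 11145.3327 / 272
V = 40.97548787 L, rounded to 4 dp:

40.9755 L


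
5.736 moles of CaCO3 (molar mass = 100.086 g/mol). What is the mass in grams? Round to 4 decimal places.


mass = n * M
mass = 5.736 * 100.086
mass = 574.093296 g, rounded to 4 dp:

574.0933 g


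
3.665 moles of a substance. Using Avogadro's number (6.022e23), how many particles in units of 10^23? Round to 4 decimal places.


N = n * NA, then divide by 1e23 for the requested units.
N / 1e23 = n * 6.022
N / 1e23 = 3.665 * 6.022
N / 1e23 = 22.07063, rounded to 4 dp:

22.0706


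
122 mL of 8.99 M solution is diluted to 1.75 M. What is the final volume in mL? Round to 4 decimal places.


Dilution: M1*V1 = M2*V2, solve for V2.
V2 = M1*V1 / M2
V2 = 8.99 * 122 / 1.75
V2 = 1096.78 / 1.75
V2 = 626.73142857 mL, rounded to 4 dp:

626.7314 mL


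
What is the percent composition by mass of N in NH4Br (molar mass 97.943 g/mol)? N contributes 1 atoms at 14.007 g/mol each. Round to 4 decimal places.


pct = 100 * (n_elem * M_elem) / M_total
mass_contribution = 1 * 14.007 = 14.007 g/mol
pct = 100 * 14.007 / 97.943
pct = 14.30117517 %, rounded to 4 dp:

14.3012 %


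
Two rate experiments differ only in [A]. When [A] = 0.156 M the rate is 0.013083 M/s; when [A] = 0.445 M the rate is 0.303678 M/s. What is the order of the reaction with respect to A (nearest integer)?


Rate is proportional to [A]^n, so rate2/rate1 = ([A]2/[A]1)^n. Take logs to solve for n.
rate2/rate1 = 0.303678 / 0.013083 = 23.2116
[A]2/[A]1 = 0.445 / 0.156 = 2.8526
n = ln(23.2116) / ln(2.8526) = 3.0
Nearest integer order:

3


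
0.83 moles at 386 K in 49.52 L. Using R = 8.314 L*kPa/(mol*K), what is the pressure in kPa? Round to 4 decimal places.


PV = nRT, solve for P = nRT / V.
nRT = 0.83 * 8.314 * 386 = 2663.6393
P = 2663.6393 / 49.52
P = 53.78916195 kPa, rounded to 4 dp:

53.7892 kPa


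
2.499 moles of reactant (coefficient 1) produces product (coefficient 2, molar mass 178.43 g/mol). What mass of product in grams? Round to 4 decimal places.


Use the coefficient ratio to convert reactant moles to product moles, then multiply by the product's molar mass.
moles_P = moles_R * (coeff_P / coeff_R) = 2.499 * (2/1) = 4.998
mass_P = moles_P * M_P = 4.998 * 178.43
mass_P = 891.79314 g, rounded to 4 dp:

891.7931 g


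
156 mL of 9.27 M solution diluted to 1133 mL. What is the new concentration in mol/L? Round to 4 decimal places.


Dilution: M1*V1 = M2*V2, solve for M2.
M2 = M1*V1 / V2
M2 = 9.27 * 156 / 1133
M2 = 1446.12 / 1133
M2 = 1.27636364 mol/L, rounded to 4 dp:

1.2764 mol/L


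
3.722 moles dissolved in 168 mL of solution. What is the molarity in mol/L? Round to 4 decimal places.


Convert volume to liters: V_L = V_mL / 1000.
V_L = 168 / 1000 = 0.168 L
M = n / V_L = 3.722 / 0.168
M = 22.1547619 mol/L, rounded to 4 dp:

22.1548 mol/L


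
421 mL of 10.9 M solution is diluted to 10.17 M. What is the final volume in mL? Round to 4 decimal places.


Dilution: M1*V1 = M2*V2, solve for V2.
V2 = M1*V1 / M2
V2 = 10.9 * 421 / 10.17
V2 = 4588.9 / 10.17
V2 = 451.21927237 mL, rounded to 4 dp:

451.2193 mL


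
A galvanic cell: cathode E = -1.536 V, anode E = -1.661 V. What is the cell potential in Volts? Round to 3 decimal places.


Standard cell potential: E_cell = E_cathode - E_anode.
E_cell = -1.536 - (-1.661)
E_cell = 0.125 V, rounded to 3 dp:

0.125 V


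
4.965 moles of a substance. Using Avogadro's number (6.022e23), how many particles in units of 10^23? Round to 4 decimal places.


N = n * NA, then divide by 1e23 for the requested units.
N / 1e23 = n * 6.022
N / 1e23 = 4.965 * 6.022
N / 1e23 = 29.89923, rounded to 4 dp:

29.8992


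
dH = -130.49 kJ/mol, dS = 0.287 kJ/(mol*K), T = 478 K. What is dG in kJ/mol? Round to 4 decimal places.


Gibbs: dG = dH - T*dS (consistent units, dS already in kJ/(mol*K)).
T*dS = 478 * 0.287 = 137.186
dG = -130.49 - (137.186)
dG = -267.676 kJ/mol, rounded to 4 dp:

-267.6760 kJ/mol


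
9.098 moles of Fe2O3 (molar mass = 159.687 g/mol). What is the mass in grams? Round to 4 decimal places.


mass = n * M
mass = 9.098 * 159.687
mass = 1452.832326 g, rounded to 4 dp:

1452.8323 g


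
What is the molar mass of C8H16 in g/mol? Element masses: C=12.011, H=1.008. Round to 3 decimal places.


M = sum(count * atomic_mass) over atoms.
M = 8*12.011 + 16*1.008
M = 96.088 + 16.128
M = 112.216 g/mol, rounded to 3 dp:

112.216 g/mol


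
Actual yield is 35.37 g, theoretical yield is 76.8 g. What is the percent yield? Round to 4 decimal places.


% yield = 100 * actual / theoretical
% yield = 100 * 35.37 / 76.8
% yield = 46.0546875 %, rounded to 4 dp:

46.0547 %


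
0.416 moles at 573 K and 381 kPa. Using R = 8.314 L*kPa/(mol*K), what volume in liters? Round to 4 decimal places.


PV = nRT, solve for V = nRT / P.
nRT = 0.416 * 8.314 * 573 = 1981.7916
V = 1981.7916 / 381
V = 5.20155276 L, rounded to 4 dp:

5.2016 L


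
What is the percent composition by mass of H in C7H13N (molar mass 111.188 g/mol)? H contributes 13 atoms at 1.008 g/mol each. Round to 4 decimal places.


pct = 100 * (n_elem * M_elem) / M_total
mass_contribution = 13 * 1.008 = 13.104 g/mol
pct = 100 * 13.104 / 111.188
pct = 11.78544447 %, rounded to 4 dp:

11.7854 %


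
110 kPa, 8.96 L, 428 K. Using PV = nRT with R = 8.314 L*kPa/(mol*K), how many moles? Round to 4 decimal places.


PV = nRT, solve for n = PV / (RT).
PV = 110 * 8.96 = 985.6
RT = 8.314 * 428 = 3558.392
n = 985.6 / 3558.392
n = 0.27697904 mol, rounded to 4 dp:

0.2770 mol


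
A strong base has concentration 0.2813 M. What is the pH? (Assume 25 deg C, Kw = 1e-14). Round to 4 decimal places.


A strong base dissociates completely, so [OH-] equals the given concentration.
pOH = -log10([OH-]) = -log10(0.2813) = 0.55083
pH = 14 - pOH = 14 - 0.55083
pH = 13.44917, rounded to 4 dp:

13.4492


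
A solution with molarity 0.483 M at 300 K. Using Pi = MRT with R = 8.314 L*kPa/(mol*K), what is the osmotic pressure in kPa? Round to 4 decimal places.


Osmotic pressure (van't Hoff): Pi = M*R*T.
RT = 8.314 * 300 = 2494.2
Pi = 0.483 * 2494.2
Pi = 1204.6986 kPa, rounded to 4 dp:

1204.6986 kPa


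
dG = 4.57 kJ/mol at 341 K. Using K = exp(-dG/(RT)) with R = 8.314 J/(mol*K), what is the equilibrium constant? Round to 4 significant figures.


dG is in kJ/mol; multiply by 1000 to match R in J/(mol*K).
RT = 8.314 * 341 = 2835.074 J/mol
exponent = -dG*1000 / (RT) = -(4.57*1000) / 2835.074 = -1.61195087
K = exp(-1.61195087)
K = 0.19949804, rounded to 4 significant figures:

0.1995


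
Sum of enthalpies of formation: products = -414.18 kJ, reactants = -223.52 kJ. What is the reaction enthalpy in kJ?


dH_rxn = sum(dH_f products) - sum(dH_f reactants)
dH_rxn = -414.18 - (-223.52)
dH_rxn = -190.66 kJ:

-190.66 kJ


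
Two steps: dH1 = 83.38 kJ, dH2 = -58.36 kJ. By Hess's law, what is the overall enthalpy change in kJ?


Hess's law: enthalpy is a state function, so add the step enthalpies.
dH_total = dH1 + dH2 = 83.38 + (-58.36)
dH_total = 25.02 kJ:

25.02 kJ


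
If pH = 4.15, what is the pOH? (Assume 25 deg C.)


At 25 deg C, pH + pOH = 14.
pOH = 14 - pH = 14 - 4.15
pOH = 9.85:

9.85


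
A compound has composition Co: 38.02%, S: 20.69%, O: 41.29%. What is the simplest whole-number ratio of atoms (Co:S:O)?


Assume 100 g of compound, divide each mass% by atomic mass to get moles, then normalize by the smallest to get a raw atom ratio.
Moles per 100 g: Co: 38.02/58.933 = 0.6451, S: 20.69/32.065 = 0.6453, O: 41.29/15.999 = 2.5808
Raw ratio (divide by min = 0.6451): Co: 1.0, S: 1.0, O: 4.0
Multiply by 1 to clear fractions: Co: 1.0 ~= 1, S: 1.0 ~= 1, O: 4.0 ~= 4
Reduce by GCD to get the simplest whole-number ratio:

1:1:4


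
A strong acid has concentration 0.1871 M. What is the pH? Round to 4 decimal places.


A strong acid dissociates completely, so [H+] equals the given concentration.
pH = -log10([H+]) = -log10(0.1871)
pH = 0.72792621, rounded to 4 dp:

0.7279
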